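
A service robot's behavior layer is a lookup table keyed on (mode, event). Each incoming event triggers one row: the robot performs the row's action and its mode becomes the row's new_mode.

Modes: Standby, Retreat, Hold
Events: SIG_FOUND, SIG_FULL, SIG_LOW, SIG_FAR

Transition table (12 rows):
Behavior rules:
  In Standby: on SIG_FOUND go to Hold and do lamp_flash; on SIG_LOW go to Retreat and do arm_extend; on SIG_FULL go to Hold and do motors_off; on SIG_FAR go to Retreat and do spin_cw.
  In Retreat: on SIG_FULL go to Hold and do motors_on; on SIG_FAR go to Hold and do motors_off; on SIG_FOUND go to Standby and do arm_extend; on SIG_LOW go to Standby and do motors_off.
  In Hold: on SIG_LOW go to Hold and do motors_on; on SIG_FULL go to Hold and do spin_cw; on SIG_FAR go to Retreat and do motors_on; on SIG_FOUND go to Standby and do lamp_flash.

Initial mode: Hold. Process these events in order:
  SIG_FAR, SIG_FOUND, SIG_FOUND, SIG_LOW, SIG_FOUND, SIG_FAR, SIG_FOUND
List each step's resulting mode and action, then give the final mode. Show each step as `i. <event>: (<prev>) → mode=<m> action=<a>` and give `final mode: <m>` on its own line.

1. SIG_FAR: (Hold) → mode=Retreat action=motors_on
2. SIG_FOUND: (Retreat) → mode=Standby action=arm_extend
3. SIG_FOUND: (Standby) → mode=Hold action=lamp_flash
4. SIG_LOW: (Hold) → mode=Hold action=motors_on
5. SIG_FOUND: (Hold) → mode=Standby action=lamp_flash
6. SIG_FAR: (Standby) → mode=Retreat action=spin_cw
7. SIG_FOUND: (Retreat) → mode=Standby action=arm_extend

final mode: Standby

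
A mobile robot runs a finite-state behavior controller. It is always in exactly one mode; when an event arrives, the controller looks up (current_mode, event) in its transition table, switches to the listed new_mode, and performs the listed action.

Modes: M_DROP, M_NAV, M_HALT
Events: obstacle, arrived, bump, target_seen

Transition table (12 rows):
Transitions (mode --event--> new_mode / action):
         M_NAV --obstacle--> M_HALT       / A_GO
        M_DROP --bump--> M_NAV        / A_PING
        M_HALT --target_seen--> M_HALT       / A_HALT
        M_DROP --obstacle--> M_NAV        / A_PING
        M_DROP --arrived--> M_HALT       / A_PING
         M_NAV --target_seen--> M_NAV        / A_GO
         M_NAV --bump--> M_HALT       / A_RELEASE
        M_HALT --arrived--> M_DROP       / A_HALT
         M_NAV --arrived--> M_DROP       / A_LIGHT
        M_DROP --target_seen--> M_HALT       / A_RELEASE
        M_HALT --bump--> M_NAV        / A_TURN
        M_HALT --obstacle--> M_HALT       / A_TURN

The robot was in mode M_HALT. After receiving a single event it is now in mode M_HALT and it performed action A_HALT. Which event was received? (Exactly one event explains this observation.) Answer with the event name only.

target_seen

try obstacle: (M_HALT, obstacle) → (M_HALT, A_TURN)
try arrived: (M_HALT, arrived) → (M_DROP, A_HALT)
try bump: (M_HALT, bump) → (M_NAV, A_TURN)
try target_seen: (M_HALT, target_seen) → (M_HALT, A_HALT)  ← matches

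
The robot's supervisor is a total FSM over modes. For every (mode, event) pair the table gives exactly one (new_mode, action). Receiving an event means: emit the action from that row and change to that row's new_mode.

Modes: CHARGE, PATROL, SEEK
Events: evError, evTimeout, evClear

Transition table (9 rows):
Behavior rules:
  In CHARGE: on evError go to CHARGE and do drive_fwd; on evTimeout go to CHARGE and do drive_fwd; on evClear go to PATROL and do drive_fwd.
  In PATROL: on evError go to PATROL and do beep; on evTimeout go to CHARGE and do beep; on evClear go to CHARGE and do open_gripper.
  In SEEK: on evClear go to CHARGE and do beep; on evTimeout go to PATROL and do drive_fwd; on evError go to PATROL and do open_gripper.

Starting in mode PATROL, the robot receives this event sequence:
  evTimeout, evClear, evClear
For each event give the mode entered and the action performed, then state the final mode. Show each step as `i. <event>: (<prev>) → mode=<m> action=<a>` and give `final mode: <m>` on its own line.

final mode: CHARGE

1. evTimeout: (PATROL) → mode=CHARGE action=beep
2. evClear: (CHARGE) → mode=PATROL action=drive_fwd
3. evClear: (PATROL) → mode=CHARGE action=open_gripper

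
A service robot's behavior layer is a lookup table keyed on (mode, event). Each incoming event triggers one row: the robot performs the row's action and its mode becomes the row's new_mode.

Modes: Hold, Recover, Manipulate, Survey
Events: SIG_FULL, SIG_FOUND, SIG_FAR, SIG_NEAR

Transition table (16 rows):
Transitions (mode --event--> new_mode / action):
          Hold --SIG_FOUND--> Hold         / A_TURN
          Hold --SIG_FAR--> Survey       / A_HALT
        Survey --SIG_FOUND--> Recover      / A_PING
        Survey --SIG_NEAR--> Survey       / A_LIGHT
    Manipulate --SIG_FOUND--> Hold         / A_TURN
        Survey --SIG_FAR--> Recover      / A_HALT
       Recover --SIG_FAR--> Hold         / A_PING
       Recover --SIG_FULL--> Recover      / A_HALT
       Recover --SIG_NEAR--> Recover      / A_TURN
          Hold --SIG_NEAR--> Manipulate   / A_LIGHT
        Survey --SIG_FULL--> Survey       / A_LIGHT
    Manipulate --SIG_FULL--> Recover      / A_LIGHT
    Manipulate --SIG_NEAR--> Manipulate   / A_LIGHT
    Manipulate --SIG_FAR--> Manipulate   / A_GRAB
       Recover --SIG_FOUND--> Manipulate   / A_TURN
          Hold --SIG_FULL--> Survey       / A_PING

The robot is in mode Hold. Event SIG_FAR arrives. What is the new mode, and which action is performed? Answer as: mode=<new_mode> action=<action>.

current mode = Hold; filter table to that mode:
  (Hold, SIG_FOUND) → (Hold, A_TURN)
  (Hold, SIG_FAR) → (Survey, A_HALT)  ← event matches
  (Hold, SIG_NEAR) → (Manipulate, A_LIGHT)
  (Hold, SIG_FULL) → (Survey, A_PING)
event = SIG_FAR selects (Survey, A_HALT)

mode=Survey action=A_HALT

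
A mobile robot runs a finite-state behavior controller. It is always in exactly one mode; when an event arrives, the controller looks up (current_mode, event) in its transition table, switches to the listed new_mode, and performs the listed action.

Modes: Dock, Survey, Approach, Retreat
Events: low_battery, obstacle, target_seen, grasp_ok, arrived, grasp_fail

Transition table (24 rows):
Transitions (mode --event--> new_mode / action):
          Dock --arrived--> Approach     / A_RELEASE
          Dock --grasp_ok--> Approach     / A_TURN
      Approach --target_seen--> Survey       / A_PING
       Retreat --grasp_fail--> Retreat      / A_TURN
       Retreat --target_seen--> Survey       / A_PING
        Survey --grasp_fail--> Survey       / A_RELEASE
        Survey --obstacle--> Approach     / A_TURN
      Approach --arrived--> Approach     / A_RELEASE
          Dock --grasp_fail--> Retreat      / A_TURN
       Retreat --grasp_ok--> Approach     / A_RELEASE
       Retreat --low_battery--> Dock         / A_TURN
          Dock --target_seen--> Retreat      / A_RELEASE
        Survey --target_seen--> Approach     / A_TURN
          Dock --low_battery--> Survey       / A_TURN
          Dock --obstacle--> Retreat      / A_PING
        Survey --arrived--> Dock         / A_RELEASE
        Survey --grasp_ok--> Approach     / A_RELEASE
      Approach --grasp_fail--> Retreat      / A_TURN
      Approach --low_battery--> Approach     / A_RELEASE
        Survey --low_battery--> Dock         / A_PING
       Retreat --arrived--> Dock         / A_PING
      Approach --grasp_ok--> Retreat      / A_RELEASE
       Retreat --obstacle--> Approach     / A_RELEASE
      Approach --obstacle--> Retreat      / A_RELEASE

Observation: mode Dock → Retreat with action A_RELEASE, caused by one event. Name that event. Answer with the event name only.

try low_battery: (Dock, low_battery) → (Survey, A_TURN)
try obstacle: (Dock, obstacle) → (Retreat, A_PING)
try target_seen: (Dock, target_seen) → (Retreat, A_RELEASE)  ← matches
try grasp_ok: (Dock, grasp_ok) → (Approach, A_TURN)
try arrived: (Dock, arrived) → (Approach, A_RELEASE)
try grasp_fail: (Dock, grasp_fail) → (Retreat, A_TURN)

target_seen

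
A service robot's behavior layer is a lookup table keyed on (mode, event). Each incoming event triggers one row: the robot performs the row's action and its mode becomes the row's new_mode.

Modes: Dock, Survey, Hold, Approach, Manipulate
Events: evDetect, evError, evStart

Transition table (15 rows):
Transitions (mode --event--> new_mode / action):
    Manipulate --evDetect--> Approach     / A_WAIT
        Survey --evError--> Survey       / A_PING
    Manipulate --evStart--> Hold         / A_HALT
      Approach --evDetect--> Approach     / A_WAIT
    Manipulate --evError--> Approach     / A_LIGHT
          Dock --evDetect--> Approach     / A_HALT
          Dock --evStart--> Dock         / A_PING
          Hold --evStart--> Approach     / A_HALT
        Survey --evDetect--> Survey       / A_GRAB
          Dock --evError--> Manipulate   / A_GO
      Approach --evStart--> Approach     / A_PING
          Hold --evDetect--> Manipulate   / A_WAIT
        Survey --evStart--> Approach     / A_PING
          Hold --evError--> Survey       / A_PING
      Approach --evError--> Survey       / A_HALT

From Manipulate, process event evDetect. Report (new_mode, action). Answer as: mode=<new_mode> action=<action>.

mode=Approach action=A_WAIT

current mode = Manipulate; filter table to that mode:
  (Manipulate, evDetect) → (Approach, A_WAIT)  ← event matches
  (Manipulate, evStart) → (Hold, A_HALT)
  (Manipulate, evError) → (Approach, A_LIGHT)
event = evDetect selects (Approach, A_WAIT)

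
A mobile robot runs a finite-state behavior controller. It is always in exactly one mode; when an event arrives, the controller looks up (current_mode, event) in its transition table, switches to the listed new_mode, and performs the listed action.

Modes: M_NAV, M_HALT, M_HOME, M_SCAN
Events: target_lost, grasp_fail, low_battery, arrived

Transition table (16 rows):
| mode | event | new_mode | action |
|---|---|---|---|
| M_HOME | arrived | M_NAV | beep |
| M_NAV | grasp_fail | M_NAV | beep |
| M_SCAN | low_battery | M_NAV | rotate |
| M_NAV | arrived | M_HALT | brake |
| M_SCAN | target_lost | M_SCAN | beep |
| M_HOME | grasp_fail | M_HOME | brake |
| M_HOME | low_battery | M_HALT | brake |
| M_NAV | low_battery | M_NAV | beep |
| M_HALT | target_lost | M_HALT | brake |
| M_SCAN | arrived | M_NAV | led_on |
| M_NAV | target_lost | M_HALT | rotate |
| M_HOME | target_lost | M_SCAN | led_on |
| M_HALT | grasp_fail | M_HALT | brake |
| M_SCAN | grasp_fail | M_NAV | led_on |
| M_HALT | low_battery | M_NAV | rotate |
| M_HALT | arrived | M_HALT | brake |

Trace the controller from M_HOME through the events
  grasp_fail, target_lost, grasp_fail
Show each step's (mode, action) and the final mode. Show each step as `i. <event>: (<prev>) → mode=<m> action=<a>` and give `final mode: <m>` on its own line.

final mode: M_NAV

1. grasp_fail: (M_HOME) → mode=M_HOME action=brake
2. target_lost: (M_HOME) → mode=M_SCAN action=led_on
3. grasp_fail: (M_SCAN) → mode=M_NAV action=led_on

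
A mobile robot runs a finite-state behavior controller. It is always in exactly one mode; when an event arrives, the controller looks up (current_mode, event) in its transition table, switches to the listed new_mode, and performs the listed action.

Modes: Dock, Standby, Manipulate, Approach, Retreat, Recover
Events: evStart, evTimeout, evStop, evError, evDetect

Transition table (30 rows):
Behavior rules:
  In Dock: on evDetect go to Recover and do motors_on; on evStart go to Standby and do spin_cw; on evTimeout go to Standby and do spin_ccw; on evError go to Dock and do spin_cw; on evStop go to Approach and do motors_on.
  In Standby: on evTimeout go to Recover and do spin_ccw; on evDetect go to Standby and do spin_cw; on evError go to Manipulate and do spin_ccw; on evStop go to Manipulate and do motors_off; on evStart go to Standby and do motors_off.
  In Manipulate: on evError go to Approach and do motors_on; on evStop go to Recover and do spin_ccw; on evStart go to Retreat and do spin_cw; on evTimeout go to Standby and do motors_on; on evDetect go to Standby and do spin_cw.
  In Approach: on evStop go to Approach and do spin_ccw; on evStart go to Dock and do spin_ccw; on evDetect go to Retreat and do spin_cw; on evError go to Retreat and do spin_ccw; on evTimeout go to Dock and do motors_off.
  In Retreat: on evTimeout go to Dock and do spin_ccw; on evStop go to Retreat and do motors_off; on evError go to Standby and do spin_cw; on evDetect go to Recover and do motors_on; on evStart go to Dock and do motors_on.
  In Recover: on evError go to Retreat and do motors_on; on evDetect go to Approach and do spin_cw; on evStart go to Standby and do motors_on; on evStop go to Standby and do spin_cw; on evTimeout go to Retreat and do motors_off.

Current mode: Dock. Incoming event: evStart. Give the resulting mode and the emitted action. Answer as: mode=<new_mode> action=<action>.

mode=Standby action=spin_cw

current mode = Dock; filter table to that mode:
  (Dock, evDetect) → (Recover, motors_on)
  (Dock, evStart) → (Standby, spin_cw)  ← event matches
  (Dock, evTimeout) → (Standby, spin_ccw)
  (Dock, evError) → (Dock, spin_cw)
  (Dock, evStop) → (Approach, motors_on)
event = evStart selects (Standby, spin_cw)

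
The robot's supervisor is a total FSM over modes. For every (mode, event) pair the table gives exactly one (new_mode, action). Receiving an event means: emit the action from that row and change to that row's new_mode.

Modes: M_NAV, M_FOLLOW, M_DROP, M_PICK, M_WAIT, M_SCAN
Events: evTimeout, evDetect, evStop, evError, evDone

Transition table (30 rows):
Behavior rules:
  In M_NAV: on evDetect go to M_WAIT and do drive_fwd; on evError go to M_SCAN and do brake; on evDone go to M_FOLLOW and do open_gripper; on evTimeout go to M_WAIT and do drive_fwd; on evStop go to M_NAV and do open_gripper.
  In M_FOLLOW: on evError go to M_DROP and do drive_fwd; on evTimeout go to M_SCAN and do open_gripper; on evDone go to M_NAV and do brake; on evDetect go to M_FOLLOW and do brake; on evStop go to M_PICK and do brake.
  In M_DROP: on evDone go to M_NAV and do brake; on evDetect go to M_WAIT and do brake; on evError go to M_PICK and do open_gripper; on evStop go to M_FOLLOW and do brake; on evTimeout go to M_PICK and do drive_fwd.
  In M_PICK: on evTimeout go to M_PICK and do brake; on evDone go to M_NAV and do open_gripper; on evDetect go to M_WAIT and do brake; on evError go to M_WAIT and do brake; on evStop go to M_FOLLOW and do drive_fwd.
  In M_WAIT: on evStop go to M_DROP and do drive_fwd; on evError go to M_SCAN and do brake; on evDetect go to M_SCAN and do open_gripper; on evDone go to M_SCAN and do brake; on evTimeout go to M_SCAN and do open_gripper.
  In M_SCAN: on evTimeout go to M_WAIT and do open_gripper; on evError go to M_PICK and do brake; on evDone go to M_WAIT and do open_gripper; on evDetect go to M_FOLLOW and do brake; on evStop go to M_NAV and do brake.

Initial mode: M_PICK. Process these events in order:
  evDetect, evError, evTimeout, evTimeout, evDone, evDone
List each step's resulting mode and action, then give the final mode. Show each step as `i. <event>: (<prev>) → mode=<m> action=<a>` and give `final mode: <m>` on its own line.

1. evDetect: (M_PICK) → mode=M_WAIT action=brake
2. evError: (M_WAIT) → mode=M_SCAN action=brake
3. evTimeout: (M_SCAN) → mode=M_WAIT action=open_gripper
4. evTimeout: (M_WAIT) → mode=M_SCAN action=open_gripper
5. evDone: (M_SCAN) → mode=M_WAIT action=open_gripper
6. evDone: (M_WAIT) → mode=M_SCAN action=brake

final mode: M_SCAN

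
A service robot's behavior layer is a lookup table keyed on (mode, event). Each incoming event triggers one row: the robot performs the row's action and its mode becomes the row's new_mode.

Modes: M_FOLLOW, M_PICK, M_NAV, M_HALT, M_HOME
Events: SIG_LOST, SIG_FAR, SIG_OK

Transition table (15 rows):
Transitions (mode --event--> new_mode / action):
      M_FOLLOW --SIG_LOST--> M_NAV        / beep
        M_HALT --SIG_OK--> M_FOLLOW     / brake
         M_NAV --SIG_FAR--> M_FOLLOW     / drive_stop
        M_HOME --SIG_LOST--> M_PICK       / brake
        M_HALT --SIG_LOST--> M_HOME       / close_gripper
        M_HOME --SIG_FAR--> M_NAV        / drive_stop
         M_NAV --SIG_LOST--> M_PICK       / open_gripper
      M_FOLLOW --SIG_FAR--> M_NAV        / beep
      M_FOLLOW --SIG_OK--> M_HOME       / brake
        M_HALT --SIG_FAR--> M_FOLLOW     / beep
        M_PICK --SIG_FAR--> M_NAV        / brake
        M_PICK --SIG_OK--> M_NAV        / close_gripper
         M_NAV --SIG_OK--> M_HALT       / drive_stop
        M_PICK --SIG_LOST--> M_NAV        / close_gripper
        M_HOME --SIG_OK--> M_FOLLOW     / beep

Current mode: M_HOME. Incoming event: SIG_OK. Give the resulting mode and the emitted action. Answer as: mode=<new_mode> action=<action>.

current mode = M_HOME; filter table to that mode:
  (M_HOME, SIG_LOST) → (M_PICK, brake)
  (M_HOME, SIG_FAR) → (M_NAV, drive_stop)
  (M_HOME, SIG_OK) → (M_FOLLOW, beep)  ← event matches
event = SIG_OK selects (M_FOLLOW, beep)

mode=M_FOLLOW action=beep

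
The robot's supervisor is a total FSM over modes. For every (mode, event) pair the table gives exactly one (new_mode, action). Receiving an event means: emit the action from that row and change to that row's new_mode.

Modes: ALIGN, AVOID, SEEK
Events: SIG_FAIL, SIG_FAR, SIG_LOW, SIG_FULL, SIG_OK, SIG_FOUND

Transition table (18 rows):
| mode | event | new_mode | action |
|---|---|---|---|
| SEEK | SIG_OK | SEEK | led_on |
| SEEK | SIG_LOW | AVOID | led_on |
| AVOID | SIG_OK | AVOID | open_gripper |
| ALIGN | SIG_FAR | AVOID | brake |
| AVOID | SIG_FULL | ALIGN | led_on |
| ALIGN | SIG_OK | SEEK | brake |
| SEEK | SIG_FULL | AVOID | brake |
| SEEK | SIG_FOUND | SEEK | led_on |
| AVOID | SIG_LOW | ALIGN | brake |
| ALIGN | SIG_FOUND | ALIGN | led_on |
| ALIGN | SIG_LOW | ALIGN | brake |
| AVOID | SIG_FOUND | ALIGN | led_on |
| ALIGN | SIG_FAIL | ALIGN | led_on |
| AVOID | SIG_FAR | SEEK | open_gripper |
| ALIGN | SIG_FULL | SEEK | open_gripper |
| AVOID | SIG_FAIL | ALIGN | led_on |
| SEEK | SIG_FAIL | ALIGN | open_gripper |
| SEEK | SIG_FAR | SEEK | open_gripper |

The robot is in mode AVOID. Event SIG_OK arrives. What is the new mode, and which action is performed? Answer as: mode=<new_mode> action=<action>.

current mode = AVOID; filter table to that mode:
  (AVOID, SIG_OK) → (AVOID, open_gripper)  ← event matches
  (AVOID, SIG_FULL) → (ALIGN, led_on)
  (AVOID, SIG_LOW) → (ALIGN, brake)
  (AVOID, SIG_FOUND) → (ALIGN, led_on)
  (AVOID, SIG_FAR) → (SEEK, open_gripper)
  (AVOID, SIG_FAIL) → (ALIGN, led_on)
event = SIG_OK selects (AVOID, open_gripper)

mode=AVOID action=open_gripper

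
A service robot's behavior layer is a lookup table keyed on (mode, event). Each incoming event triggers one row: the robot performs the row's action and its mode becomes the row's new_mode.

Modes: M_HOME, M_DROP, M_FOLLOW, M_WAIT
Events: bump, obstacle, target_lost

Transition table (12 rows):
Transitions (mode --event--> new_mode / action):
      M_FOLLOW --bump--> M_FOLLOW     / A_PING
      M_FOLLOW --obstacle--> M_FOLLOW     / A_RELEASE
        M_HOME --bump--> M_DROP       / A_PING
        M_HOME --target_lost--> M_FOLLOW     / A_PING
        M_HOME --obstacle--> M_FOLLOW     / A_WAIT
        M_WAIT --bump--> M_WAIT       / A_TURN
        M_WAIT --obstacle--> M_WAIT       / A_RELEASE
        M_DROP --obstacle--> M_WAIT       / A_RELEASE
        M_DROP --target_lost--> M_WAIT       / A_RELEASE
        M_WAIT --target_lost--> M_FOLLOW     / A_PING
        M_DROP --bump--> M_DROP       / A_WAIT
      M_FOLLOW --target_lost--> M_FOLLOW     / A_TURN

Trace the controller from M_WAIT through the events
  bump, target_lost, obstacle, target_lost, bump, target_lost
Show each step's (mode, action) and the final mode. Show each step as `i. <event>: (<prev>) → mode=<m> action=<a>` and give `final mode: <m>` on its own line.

final mode: M_FOLLOW

1. bump: (M_WAIT) → mode=M_WAIT action=A_TURN
2. target_lost: (M_WAIT) → mode=M_FOLLOW action=A_PING
3. obstacle: (M_FOLLOW) → mode=M_FOLLOW action=A_RELEASE
4. target_lost: (M_FOLLOW) → mode=M_FOLLOW action=A_TURN
5. bump: (M_FOLLOW) → mode=M_FOLLOW action=A_PING
6. target_lost: (M_FOLLOW) → mode=M_FOLLOW action=A_TURN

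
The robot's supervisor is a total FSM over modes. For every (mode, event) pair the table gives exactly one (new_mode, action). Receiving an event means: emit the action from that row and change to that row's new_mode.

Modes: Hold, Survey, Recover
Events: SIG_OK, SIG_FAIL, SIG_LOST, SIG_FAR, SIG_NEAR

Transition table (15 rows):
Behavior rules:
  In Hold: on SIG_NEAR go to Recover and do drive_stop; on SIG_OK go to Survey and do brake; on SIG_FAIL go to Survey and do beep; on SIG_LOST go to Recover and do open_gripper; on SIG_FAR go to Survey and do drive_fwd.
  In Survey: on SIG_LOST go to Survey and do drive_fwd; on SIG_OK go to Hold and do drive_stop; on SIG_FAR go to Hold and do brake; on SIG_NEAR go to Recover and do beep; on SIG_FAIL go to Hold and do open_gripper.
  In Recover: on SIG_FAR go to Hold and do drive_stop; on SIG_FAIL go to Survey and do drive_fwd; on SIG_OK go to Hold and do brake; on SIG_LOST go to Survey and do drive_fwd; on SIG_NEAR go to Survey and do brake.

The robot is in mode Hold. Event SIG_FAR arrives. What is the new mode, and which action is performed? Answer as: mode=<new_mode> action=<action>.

current mode = Hold; filter table to that mode:
  (Hold, SIG_NEAR) → (Recover, drive_stop)
  (Hold, SIG_OK) → (Survey, brake)
  (Hold, SIG_FAIL) → (Survey, beep)
  (Hold, SIG_LOST) → (Recover, open_gripper)
  (Hold, SIG_FAR) → (Survey, drive_fwd)  ← event matches
event = SIG_FAR selects (Survey, drive_fwd)

mode=Survey action=drive_fwd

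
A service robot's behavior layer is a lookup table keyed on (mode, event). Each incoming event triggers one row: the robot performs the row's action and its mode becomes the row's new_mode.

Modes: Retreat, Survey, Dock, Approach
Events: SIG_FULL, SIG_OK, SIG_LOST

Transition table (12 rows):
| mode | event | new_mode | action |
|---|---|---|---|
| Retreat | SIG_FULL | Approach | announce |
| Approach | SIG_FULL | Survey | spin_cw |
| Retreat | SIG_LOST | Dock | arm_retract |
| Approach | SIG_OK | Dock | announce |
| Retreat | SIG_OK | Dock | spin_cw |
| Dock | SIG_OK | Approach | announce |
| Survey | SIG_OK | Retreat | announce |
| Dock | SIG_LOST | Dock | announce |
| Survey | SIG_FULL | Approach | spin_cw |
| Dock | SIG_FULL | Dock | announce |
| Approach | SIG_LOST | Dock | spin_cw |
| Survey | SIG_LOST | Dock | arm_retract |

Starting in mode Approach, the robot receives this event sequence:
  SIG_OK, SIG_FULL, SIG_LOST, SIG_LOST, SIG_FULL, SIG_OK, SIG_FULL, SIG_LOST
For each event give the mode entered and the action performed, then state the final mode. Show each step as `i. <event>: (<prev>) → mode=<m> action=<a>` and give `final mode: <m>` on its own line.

final mode: Dock

1. SIG_OK: (Approach) → mode=Dock action=announce
2. SIG_FULL: (Dock) → mode=Dock action=announce
3. SIG_LOST: (Dock) → mode=Dock action=announce
4. SIG_LOST: (Dock) → mode=Dock action=announce
5. SIG_FULL: (Dock) → mode=Dock action=announce
6. SIG_OK: (Dock) → mode=Approach action=announce
7. SIG_FULL: (Approach) → mode=Survey action=spin_cw
8. SIG_LOST: (Survey) → mode=Dock action=arm_retract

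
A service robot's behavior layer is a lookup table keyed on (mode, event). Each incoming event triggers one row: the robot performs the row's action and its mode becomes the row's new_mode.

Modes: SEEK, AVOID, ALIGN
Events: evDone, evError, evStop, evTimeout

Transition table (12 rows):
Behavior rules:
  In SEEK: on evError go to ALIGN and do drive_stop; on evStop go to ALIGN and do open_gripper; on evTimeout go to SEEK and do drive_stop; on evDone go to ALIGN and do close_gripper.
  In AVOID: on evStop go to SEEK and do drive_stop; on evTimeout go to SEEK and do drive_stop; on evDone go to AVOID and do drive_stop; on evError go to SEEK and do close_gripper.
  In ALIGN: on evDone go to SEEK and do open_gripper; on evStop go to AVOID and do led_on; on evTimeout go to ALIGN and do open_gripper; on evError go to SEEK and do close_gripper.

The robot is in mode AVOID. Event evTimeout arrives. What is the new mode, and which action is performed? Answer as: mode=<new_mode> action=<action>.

current mode = AVOID; filter table to that mode:
  (AVOID, evStop) → (SEEK, drive_stop)
  (AVOID, evTimeout) → (SEEK, drive_stop)  ← event matches
  (AVOID, evDone) → (AVOID, drive_stop)
  (AVOID, evError) → (SEEK, close_gripper)
event = evTimeout selects (SEEK, drive_stop)

mode=SEEK action=drive_stop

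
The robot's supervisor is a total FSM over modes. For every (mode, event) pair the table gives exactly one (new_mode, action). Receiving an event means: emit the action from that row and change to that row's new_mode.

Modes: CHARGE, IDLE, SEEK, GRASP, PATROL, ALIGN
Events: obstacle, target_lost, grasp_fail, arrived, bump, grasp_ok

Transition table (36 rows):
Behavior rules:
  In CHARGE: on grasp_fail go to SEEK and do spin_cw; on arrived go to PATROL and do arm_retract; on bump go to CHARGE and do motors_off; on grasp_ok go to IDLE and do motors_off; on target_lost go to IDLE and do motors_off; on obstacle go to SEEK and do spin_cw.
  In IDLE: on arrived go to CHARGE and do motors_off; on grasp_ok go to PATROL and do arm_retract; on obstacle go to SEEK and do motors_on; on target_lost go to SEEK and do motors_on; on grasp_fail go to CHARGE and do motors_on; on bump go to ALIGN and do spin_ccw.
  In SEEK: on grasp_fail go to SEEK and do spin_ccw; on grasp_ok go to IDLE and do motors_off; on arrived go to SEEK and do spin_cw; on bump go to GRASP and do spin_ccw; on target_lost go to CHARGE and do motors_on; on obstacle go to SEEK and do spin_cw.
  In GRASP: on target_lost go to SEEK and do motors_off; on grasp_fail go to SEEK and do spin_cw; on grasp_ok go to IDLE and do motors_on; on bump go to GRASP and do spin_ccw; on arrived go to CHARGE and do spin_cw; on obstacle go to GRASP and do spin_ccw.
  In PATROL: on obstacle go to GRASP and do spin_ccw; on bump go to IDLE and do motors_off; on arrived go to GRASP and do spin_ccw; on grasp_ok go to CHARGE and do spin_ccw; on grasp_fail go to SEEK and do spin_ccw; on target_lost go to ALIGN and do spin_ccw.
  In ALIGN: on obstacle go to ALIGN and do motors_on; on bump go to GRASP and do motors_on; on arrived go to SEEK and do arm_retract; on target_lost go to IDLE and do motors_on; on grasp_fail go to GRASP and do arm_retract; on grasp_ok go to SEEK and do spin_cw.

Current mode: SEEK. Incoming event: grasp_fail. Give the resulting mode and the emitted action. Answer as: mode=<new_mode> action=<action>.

mode=SEEK action=spin_ccw

current mode = SEEK; filter table to that mode:
  (SEEK, grasp_fail) → (SEEK, spin_ccw)  ← event matches
  (SEEK, grasp_ok) → (IDLE, motors_off)
  (SEEK, arrived) → (SEEK, spin_cw)
  (SEEK, bump) → (GRASP, spin_ccw)
  (SEEK, target_lost) → (CHARGE, motors_on)
  (SEEK, obstacle) → (SEEK, spin_cw)
event = grasp_fail selects (SEEK, spin_ccw)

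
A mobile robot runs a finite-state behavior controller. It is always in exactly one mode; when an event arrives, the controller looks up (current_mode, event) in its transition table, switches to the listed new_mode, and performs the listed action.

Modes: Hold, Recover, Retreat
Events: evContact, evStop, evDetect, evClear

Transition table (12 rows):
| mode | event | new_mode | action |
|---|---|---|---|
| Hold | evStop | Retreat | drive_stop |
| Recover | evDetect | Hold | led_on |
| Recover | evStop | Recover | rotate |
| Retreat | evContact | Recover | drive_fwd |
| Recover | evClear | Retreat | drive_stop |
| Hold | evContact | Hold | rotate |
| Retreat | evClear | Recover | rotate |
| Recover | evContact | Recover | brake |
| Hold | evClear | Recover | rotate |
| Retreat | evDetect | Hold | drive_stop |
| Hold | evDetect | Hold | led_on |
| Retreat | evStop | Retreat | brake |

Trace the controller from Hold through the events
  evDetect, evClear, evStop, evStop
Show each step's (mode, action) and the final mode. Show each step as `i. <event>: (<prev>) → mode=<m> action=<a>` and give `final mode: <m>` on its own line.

1. evDetect: (Hold) → mode=Hold action=led_on
2. evClear: (Hold) → mode=Recover action=rotate
3. evStop: (Recover) → mode=Recover action=rotate
4. evStop: (Recover) → mode=Recover action=rotate

final mode: Recover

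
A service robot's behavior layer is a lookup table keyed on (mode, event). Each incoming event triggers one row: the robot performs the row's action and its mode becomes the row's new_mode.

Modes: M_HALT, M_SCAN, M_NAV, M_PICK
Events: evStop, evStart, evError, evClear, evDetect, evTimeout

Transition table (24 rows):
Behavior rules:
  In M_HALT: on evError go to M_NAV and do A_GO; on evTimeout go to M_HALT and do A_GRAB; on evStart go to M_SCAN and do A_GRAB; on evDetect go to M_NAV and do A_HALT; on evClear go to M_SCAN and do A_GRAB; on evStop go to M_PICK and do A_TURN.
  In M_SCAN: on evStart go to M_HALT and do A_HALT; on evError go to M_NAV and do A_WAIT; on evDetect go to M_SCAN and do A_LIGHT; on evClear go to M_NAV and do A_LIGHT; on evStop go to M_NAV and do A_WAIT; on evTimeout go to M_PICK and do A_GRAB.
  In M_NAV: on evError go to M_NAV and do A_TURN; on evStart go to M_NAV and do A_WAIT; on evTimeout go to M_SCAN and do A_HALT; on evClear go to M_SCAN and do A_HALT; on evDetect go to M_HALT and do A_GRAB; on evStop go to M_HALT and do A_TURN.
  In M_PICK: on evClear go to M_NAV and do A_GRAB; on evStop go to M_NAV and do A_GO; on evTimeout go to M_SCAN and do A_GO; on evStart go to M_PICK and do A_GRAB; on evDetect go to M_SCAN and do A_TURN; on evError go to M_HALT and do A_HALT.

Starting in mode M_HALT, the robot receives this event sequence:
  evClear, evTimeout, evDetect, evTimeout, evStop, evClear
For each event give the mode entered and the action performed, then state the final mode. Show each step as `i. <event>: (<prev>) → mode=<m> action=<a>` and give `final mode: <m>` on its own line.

final mode: M_SCAN

1. evClear: (M_HALT) → mode=M_SCAN action=A_GRAB
2. evTimeout: (M_SCAN) → mode=M_PICK action=A_GRAB
3. evDetect: (M_PICK) → mode=M_SCAN action=A_TURN
4. evTimeout: (M_SCAN) → mode=M_PICK action=A_GRAB
5. evStop: (M_PICK) → mode=M_NAV action=A_GO
6. evClear: (M_NAV) → mode=M_SCAN action=A_HALT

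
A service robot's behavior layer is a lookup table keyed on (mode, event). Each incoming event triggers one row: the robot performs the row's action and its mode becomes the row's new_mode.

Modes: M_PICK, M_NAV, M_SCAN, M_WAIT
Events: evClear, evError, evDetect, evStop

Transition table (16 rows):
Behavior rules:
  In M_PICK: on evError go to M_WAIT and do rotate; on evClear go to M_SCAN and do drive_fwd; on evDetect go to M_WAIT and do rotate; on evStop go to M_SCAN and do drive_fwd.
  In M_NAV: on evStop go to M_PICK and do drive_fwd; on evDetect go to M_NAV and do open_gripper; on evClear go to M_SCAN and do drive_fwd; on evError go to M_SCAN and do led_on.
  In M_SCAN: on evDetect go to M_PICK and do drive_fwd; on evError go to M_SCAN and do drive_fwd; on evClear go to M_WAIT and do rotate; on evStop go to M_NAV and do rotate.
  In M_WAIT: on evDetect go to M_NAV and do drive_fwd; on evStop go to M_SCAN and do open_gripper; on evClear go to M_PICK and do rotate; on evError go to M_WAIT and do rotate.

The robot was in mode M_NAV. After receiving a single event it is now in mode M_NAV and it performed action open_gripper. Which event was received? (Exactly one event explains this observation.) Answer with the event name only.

try evClear: (M_NAV, evClear) → (M_SCAN, drive_fwd)
try evError: (M_NAV, evError) → (M_SCAN, led_on)
try evDetect: (M_NAV, evDetect) → (M_NAV, open_gripper)  ← matches
try evStop: (M_NAV, evStop) → (M_PICK, drive_fwd)

evDetect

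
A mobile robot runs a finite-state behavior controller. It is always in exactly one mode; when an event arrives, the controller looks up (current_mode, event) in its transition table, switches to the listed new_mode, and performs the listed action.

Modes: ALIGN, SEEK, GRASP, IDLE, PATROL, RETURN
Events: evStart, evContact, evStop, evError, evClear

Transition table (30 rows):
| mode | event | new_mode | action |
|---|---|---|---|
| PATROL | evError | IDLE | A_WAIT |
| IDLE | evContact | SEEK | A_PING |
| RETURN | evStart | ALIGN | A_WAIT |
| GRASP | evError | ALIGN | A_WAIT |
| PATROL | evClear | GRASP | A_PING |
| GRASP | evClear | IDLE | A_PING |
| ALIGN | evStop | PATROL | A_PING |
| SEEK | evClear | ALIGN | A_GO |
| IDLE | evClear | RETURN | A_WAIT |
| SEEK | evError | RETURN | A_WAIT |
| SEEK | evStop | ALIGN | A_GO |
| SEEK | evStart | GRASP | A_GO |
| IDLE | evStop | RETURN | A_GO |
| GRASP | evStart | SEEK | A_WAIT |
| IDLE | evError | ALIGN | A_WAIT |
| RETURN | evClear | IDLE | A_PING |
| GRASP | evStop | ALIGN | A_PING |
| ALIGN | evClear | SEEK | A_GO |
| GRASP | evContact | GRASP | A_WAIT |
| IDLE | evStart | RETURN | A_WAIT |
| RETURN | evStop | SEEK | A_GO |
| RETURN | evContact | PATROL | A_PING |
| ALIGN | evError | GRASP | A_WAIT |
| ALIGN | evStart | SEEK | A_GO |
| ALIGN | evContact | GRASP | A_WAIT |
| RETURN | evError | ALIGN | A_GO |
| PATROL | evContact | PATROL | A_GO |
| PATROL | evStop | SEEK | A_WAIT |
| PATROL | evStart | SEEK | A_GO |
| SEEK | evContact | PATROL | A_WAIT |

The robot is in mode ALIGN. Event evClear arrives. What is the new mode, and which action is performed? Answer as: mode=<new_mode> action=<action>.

current mode = ALIGN; filter table to that mode:
  (ALIGN, evStop) → (PATROL, A_PING)
  (ALIGN, evClear) → (SEEK, A_GO)  ← event matches
  (ALIGN, evError) → (GRASP, A_WAIT)
  (ALIGN, evStart) → (SEEK, A_GO)
  (ALIGN, evContact) → (GRASP, A_WAIT)
event = evClear selects (SEEK, A_GO)

mode=SEEK action=A_GO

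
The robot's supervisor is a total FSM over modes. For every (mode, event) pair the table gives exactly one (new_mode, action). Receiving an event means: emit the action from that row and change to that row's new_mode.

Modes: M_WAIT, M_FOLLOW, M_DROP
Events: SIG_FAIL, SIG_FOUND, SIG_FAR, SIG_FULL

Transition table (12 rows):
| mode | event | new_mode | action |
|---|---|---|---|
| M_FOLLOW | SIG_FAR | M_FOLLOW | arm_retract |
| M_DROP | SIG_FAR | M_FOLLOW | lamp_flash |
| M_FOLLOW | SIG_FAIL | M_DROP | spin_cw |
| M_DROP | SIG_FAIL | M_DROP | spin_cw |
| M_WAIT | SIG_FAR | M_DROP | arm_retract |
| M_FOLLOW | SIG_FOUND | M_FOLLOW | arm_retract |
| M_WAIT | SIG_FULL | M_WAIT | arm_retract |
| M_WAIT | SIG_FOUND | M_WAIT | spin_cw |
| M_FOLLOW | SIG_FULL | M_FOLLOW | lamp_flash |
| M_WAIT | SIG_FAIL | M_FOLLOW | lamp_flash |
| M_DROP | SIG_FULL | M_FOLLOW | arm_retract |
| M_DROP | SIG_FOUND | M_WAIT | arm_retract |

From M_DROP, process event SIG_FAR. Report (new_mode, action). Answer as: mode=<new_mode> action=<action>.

mode=M_FOLLOW action=lamp_flash

current mode = M_DROP; filter table to that mode:
  (M_DROP, SIG_FAR) → (M_FOLLOW, lamp_flash)  ← event matches
  (M_DROP, SIG_FAIL) → (M_DROP, spin_cw)
  (M_DROP, SIG_FULL) → (M_FOLLOW, arm_retract)
  (M_DROP, SIG_FOUND) → (M_WAIT, arm_retract)
event = SIG_FAR selects (M_FOLLOW, lamp_flash)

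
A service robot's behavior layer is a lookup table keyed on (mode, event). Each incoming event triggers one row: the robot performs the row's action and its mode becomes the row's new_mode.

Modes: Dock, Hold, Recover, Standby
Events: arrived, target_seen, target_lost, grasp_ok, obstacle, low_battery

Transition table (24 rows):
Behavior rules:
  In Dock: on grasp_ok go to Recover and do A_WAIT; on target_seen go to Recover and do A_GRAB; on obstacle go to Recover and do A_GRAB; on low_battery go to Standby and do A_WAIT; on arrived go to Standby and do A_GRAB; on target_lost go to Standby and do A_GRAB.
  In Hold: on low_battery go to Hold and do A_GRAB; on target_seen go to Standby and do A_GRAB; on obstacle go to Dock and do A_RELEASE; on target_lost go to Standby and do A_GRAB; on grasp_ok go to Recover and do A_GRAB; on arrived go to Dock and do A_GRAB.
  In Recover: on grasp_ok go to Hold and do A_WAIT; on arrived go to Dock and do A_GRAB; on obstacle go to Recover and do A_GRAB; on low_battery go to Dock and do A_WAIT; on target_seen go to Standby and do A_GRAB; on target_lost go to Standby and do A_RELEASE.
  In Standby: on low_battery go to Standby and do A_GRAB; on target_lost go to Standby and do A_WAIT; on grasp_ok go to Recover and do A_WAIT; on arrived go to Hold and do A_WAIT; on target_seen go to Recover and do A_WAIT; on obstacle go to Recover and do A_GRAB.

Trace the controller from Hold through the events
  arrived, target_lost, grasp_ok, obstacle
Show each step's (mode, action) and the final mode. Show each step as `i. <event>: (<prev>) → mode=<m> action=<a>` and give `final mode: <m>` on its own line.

1. arrived: (Hold) → mode=Dock action=A_GRAB
2. target_lost: (Dock) → mode=Standby action=A_GRAB
3. grasp_ok: (Standby) → mode=Recover action=A_WAIT
4. obstacle: (Recover) → mode=Recover action=A_GRAB

final mode: Recover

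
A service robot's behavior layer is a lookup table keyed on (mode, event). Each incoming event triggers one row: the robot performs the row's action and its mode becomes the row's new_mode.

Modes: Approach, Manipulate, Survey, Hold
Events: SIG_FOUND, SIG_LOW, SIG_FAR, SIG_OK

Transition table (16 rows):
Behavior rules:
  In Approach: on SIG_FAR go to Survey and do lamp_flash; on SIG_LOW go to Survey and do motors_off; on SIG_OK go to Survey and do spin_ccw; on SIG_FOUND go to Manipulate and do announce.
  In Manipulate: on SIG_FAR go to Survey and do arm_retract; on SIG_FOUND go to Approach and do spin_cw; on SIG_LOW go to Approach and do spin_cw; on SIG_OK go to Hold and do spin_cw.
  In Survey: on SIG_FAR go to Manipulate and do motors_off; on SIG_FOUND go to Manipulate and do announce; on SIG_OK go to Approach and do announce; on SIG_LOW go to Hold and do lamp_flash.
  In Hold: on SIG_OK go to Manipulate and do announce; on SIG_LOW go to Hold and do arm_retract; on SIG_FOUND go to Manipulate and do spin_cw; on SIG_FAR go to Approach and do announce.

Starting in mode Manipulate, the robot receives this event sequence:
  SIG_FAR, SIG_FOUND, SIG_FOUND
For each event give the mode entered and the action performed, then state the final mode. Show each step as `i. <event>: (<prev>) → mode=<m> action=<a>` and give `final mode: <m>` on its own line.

1. SIG_FAR: (Manipulate) → mode=Survey action=arm_retract
2. SIG_FOUND: (Survey) → mode=Manipulate action=announce
3. SIG_FOUND: (Manipulate) → mode=Approach action=spin_cw

final mode: Approach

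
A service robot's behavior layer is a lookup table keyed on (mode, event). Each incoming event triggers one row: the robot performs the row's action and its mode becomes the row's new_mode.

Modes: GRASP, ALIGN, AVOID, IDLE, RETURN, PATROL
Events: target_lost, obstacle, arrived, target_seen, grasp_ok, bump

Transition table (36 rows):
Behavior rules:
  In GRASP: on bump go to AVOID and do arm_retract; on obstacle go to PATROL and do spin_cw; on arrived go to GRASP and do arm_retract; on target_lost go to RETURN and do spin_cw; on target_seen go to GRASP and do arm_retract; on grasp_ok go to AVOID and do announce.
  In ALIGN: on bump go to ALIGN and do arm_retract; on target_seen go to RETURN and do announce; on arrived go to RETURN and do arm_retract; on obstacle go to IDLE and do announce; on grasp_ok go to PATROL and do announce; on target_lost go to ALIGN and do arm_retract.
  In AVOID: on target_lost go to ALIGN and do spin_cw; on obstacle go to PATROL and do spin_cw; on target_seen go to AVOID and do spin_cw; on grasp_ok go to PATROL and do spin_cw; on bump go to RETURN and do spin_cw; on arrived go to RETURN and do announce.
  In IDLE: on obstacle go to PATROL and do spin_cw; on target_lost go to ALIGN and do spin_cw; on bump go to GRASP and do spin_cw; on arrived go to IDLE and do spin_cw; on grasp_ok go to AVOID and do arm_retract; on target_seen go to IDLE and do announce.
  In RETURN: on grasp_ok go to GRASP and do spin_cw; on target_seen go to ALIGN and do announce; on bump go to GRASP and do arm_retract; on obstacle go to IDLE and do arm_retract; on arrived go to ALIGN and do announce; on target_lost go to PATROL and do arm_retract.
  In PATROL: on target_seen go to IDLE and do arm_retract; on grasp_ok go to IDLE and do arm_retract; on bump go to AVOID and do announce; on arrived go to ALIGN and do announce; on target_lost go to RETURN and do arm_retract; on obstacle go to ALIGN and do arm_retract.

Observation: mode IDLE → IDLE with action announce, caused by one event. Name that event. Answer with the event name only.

target_seen

try target_lost: (IDLE, target_lost) → (ALIGN, spin_cw)
try obstacle: (IDLE, obstacle) → (PATROL, spin_cw)
try arrived: (IDLE, arrived) → (IDLE, spin_cw)
try target_seen: (IDLE, target_seen) → (IDLE, announce)  ← matches
try grasp_ok: (IDLE, grasp_ok) → (AVOID, arm_retract)
try bump: (IDLE, bump) → (GRASP, spin_cw)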